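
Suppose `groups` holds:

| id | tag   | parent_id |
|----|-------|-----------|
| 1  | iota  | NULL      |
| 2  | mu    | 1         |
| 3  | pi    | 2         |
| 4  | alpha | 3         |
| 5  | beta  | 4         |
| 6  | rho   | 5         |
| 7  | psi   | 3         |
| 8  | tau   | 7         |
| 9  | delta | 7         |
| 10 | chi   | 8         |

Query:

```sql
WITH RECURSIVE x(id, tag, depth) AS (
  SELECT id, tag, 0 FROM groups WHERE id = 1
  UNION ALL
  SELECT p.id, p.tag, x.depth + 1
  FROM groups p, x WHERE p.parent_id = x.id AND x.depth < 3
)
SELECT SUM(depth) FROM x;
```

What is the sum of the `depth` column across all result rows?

Base: id=1 (iota) at depth 0.
Iteration 1: rows with parent_id in {1} -> mu (id 2, depth 1).
Iteration 2: rows with parent_id in {2} -> pi (id 3, depth 2).
Iteration 3: rows with parent_id in {3} -> alpha (id 4, depth 3), psi (id 7, depth 3).
Iteration 4: depth < 3 fails for all current rows; recursion stops.
SUM(depth) = 0 + 1 + 2 + 3 + 3 = 9.

9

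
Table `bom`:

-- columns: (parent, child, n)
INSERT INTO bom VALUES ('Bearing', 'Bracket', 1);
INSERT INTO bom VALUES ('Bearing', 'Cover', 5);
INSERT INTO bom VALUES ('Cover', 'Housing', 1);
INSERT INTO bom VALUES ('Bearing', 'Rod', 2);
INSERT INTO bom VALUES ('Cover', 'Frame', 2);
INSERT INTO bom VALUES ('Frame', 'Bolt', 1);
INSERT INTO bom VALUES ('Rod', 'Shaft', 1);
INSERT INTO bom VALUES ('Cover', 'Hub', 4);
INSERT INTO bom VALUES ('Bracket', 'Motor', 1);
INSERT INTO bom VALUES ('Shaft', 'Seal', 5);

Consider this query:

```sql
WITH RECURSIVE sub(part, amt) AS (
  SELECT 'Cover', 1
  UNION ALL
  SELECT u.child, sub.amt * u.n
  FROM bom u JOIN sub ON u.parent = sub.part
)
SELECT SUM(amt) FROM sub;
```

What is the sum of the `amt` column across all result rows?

10

Base: (Cover, amt=1).
Iteration 1: components of {Cover} -> Frame = 1*2 = 2, Housing = 1*1 = 1, Hub = 1*4 = 4.
Iteration 2: components of {Frame,Housing,Hub} -> Bolt = 2*1 = 2.
Iteration 3: no further components; recursion stops.
SUM(amt) = 1 + 1 + 2 + 4 + 2 = 10.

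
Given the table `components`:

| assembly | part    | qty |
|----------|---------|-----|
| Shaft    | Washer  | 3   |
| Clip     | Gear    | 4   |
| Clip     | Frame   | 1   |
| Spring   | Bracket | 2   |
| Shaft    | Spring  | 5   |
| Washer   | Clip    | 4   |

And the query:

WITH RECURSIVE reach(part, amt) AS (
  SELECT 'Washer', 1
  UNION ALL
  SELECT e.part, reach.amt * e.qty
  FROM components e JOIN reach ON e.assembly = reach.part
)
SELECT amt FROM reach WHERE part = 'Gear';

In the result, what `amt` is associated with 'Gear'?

Base: (Washer, amt=1).
Iteration 1: components of {Washer} -> Clip = 1*4 = 4.
Iteration 2: components of {Clip} -> Frame = 4*1 = 4, Gear = 4*4 = 16.
Iteration 3: no further components; recursion stops.

16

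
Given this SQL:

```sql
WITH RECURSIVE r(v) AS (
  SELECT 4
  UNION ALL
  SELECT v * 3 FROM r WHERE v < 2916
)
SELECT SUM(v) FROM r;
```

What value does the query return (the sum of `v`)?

Base: v=4.
Iteration 1: 4 < 2916 holds -> v = 4 * 3 = 12.
Iteration 2: 12 < 2916 holds -> v = 12 * 3 = 36.
Iteration 3: 36 < 2916 holds -> v = 36 * 3 = 108.
Iteration 4: 108 < 2916 holds -> v = 108 * 3 = 324.
Iteration 5: 324 < 2916 holds -> v = 324 * 3 = 972.
Iteration 6: 972 < 2916 holds -> v = 972 * 3 = 2916.
Iteration 7: 2916 < 2916 fails; recursion stops.
SUM(v) = 4 + 12 + 36 + 108 + 324 + 972 + 2916 = 4372.

4372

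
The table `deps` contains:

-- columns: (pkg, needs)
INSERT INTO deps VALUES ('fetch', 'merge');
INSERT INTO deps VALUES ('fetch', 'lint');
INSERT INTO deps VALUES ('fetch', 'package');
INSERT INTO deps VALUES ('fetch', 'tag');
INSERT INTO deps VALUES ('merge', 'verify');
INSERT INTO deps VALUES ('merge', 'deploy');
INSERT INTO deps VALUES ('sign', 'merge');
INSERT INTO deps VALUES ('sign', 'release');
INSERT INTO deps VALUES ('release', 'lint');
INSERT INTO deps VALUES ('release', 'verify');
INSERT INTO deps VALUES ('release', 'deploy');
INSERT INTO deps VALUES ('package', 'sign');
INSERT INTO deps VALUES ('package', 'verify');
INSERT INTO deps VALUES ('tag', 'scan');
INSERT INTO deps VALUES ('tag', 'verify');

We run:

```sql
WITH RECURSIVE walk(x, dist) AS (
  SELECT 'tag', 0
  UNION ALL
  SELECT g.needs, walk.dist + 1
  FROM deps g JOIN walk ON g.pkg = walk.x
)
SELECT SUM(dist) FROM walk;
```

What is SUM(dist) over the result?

Base: (tag, dist=0).
Iteration 1: edges from {tag} -> (scan, dist=1), (verify, dist=1).
Iteration 2: no outgoing edges from {scan,verify}; recursion stops.
SUM(dist) = 0 + 1 + 1 = 2.

2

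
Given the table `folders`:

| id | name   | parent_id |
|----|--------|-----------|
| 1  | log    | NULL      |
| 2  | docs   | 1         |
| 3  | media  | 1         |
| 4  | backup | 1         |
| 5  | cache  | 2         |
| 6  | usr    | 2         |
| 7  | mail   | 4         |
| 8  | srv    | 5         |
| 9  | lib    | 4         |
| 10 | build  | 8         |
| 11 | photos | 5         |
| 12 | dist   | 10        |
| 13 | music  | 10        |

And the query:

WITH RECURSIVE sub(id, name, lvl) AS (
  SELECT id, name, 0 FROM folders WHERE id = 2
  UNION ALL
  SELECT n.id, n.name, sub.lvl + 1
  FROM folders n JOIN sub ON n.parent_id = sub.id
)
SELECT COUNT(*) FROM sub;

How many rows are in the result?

Base: id=2 (docs) at lvl 0.
Iteration 1: rows with parent_id in {2} -> cache (id 5, lvl 1), usr (id 6, lvl 1).
Iteration 2: rows with parent_id in {5,6} -> srv (id 8, lvl 2), photos (id 11, lvl 2).
Iteration 3: rows with parent_id in {8,11} -> build (id 10, lvl 3).
Iteration 4: rows with parent_id in {10} -> dist (id 12, lvl 4), music (id 13, lvl 4).
Iteration 5: no rows with parent_id in {12,13}; recursion stops.
Total rows emitted: 8.

8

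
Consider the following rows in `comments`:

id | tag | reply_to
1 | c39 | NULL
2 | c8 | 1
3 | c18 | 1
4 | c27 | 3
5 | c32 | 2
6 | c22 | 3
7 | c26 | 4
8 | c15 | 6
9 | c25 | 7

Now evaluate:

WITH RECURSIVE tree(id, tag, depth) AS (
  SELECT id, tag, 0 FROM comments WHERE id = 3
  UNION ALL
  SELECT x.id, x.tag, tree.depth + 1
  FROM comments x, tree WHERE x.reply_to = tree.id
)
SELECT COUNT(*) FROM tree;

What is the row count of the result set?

Base: id=3 (c18) at depth 0.
Iteration 1: rows with reply_to in {3} -> c27 (id 4, depth 1), c22 (id 6, depth 1).
Iteration 2: rows with reply_to in {4,6} -> c26 (id 7, depth 2), c15 (id 8, depth 2).
Iteration 3: rows with reply_to in {7,8} -> c25 (id 9, depth 3).
Iteration 4: no rows with reply_to in {9}; recursion stops.
Total rows emitted: 6.

6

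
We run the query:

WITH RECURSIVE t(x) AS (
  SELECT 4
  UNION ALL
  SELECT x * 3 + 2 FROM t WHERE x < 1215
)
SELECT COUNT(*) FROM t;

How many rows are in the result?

7

Base: x=4.
Iteration 1: 4 < 1215 holds -> x = 4 * 3 + 2 = 14.
Iteration 2: 14 < 1215 holds -> x = 14 * 3 + 2 = 44.
Iteration 3: 44 < 1215 holds -> x = 44 * 3 + 2 = 134.
Iteration 4: 134 < 1215 holds -> x = 134 * 3 + 2 = 404.
Iteration 5: 404 < 1215 holds -> x = 404 * 3 + 2 = 1214.
Iteration 6: 1214 < 1215 holds -> x = 1214 * 3 + 2 = 3644.
Iteration 7: 3644 < 1215 fails; recursion stops.
Total rows emitted: 7.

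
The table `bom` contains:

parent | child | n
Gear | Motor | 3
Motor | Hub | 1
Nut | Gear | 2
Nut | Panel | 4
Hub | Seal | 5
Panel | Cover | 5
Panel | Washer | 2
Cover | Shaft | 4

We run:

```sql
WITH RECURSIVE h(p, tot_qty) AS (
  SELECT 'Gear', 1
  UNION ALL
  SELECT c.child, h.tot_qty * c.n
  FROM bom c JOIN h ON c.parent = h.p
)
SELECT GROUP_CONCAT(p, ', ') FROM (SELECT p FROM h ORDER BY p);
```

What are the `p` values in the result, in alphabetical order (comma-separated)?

Base: (Gear, tot_qty=1).
Iteration 1: components of {Gear} -> Motor = 1*3 = 3.
Iteration 2: components of {Motor} -> Hub = 3*1 = 3.
Iteration 3: components of {Hub} -> Seal = 3*5 = 15.
Iteration 4: no further components; recursion stops.

Gear, Hub, Motor, Seal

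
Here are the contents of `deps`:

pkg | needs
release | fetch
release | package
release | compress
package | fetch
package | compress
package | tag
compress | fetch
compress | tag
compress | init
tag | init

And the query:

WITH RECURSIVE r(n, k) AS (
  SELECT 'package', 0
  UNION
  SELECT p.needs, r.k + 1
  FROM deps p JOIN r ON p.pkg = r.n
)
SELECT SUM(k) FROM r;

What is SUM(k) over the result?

12

Base: (package, k=0).
Iteration 1: edges from {package} -> (compress, k=1), (fetch, k=1), (tag, k=1).
Iteration 2: edges from {compress,fetch,tag} -> (fetch, k=2), (init, k=2), (tag, k=2). [UNION drops 1 duplicate row(s)]
Iteration 3: edges from {fetch,init,tag} -> (init, k=3).
Iteration 4: no outgoing edges from {init}; recursion stops.
SUM(k) = 0 + 1 + 1 + 1 + 2 + 2 + 2 + 3 = 12.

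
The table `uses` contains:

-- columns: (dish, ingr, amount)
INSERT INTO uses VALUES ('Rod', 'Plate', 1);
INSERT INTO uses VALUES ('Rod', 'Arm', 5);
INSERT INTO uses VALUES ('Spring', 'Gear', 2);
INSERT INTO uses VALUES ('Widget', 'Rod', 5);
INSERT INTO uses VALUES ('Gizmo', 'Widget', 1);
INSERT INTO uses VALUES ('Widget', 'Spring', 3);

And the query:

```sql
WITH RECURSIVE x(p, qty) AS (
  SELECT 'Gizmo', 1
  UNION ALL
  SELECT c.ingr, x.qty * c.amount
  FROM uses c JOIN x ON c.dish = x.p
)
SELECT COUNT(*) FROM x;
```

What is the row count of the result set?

7

Base: (Gizmo, qty=1).
Iteration 1: components of {Gizmo} -> Widget = 1*1 = 1.
Iteration 2: components of {Widget} -> Rod = 1*5 = 5, Spring = 1*3 = 3.
Iteration 3: components of {Rod,Spring} -> Arm = 5*5 = 25, Gear = 3*2 = 6, Plate = 5*1 = 5.
Iteration 4: no further components; recursion stops.
Total rows emitted: 7.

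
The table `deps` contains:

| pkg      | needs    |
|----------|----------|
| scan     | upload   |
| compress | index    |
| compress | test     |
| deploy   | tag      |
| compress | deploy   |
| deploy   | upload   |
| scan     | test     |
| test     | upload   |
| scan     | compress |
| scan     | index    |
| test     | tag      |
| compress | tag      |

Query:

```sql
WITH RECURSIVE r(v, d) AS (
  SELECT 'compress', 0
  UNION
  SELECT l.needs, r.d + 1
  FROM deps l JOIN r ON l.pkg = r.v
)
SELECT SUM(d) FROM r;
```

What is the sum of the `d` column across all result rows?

8

Base: (compress, d=0).
Iteration 1: edges from {compress} -> (deploy, d=1), (index, d=1), (tag, d=1), (test, d=1).
Iteration 2: edges from {deploy,index,tag,test} -> (tag, d=2), (upload, d=2). [UNION drops 2 duplicate row(s)]
Iteration 3: no outgoing edges from {tag,upload}; recursion stops.
SUM(d) = 0 + 1 + 1 + 1 + 1 + 2 + 2 = 8.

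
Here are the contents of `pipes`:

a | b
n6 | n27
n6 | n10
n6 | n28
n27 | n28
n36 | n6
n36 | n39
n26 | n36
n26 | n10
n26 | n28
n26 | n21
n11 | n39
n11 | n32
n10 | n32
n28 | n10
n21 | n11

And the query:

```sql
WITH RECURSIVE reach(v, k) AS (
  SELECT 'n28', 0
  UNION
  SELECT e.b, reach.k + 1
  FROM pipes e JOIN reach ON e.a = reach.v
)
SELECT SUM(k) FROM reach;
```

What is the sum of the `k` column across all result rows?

3

Base: (n28, k=0).
Iteration 1: edges from {n28} -> (n10, k=1).
Iteration 2: edges from {n10} -> (n32, k=2).
Iteration 3: no outgoing edges from {n32}; recursion stops.
SUM(k) = 0 + 1 + 2 = 3.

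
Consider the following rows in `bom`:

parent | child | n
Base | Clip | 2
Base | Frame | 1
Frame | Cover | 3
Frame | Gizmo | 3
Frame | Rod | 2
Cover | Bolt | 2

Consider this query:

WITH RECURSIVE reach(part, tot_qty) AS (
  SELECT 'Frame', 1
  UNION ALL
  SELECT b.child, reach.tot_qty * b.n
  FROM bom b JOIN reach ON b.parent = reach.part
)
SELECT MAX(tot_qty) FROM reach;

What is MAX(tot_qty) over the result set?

Base: (Frame, tot_qty=1).
Iteration 1: components of {Frame} -> Cover = 1*3 = 3, Gizmo = 1*3 = 3, Rod = 1*2 = 2.
Iteration 2: components of {Cover,Gizmo,Rod} -> Bolt = 3*2 = 6.
Iteration 3: no further components; recursion stops.
tot_qty values: 1, 3, 3, 2, 6; the maximum is 6.

6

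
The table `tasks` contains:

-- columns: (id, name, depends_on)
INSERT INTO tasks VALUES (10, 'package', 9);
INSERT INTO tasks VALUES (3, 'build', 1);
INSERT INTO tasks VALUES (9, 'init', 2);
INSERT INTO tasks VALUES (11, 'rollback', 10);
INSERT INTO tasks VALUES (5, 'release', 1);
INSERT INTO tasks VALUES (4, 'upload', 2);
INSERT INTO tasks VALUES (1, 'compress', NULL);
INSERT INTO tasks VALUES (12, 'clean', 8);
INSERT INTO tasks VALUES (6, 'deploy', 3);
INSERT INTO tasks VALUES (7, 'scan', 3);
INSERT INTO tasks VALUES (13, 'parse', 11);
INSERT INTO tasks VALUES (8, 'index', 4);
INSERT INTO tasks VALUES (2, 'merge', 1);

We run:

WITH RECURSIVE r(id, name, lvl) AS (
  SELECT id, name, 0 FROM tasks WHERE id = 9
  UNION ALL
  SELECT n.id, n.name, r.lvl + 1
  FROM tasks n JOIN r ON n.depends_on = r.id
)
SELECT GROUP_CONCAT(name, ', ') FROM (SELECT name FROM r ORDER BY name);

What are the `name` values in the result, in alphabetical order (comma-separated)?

init, package, parse, rollback

Base: id=9 (init) at lvl 0.
Iteration 1: rows with depends_on in {9} -> package (id 10, lvl 1).
Iteration 2: rows with depends_on in {10} -> rollback (id 11, lvl 2).
Iteration 3: rows with depends_on in {11} -> parse (id 13, lvl 3).
Iteration 4: no rows with depends_on in {13}; recursion stops.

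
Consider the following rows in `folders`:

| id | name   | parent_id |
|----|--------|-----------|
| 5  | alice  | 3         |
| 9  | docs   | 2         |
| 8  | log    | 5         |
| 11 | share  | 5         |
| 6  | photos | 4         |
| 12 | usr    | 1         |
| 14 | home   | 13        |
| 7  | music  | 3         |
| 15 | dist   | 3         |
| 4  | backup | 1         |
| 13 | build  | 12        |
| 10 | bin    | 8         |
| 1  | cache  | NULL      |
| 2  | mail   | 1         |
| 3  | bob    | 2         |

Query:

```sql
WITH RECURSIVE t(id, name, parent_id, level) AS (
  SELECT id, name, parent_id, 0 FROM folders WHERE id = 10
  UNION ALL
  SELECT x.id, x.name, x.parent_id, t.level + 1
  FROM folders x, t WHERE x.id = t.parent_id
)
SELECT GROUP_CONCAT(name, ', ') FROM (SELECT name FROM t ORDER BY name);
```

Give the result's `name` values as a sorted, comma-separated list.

Base: id=10 (bin), parent_id=8, level 0.
Iteration 1: join on id=8 -> log (id 8, parent_id=5, level 1).
Iteration 2: join on id=5 -> alice (id 5, parent_id=3, level 2).
Iteration 3: join on id=3 -> bob (id 3, parent_id=2, level 3).
Iteration 4: join on id=2 -> mail (id 2, parent_id=1, level 4).
Iteration 5: join on id=1 -> cache (id 1, parent_id=NULL, level 5).
Iteration 6: parent_id is NULL; no match; recursion stops.

alice, bin, bob, cache, log, mail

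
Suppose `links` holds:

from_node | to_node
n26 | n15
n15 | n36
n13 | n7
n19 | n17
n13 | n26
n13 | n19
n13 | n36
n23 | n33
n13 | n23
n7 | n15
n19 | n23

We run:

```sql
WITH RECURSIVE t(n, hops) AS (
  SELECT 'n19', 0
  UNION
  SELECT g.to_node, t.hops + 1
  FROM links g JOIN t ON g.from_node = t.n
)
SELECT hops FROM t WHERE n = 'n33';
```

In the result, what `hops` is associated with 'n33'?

2

Base: (n19, hops=0).
Iteration 1: edges from {n19} -> (n17, hops=1), (n23, hops=1).
Iteration 2: edges from {n17,n23} -> (n33, hops=2).
Iteration 3: no outgoing edges from {n33}; recursion stops.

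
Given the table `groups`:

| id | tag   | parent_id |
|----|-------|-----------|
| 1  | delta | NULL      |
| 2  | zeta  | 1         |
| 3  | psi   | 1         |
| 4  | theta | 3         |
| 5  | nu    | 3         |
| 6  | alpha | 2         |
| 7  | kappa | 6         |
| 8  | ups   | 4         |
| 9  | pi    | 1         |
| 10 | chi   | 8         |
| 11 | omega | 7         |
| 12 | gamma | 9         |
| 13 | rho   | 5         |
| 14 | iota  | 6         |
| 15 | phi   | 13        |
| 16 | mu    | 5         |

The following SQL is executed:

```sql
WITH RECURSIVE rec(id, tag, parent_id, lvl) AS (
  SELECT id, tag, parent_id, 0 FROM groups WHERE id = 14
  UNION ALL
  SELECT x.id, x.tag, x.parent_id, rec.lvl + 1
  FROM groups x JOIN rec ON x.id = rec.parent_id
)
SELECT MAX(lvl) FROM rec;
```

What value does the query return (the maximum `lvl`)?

3

Base: id=14 (iota), parent_id=6, lvl 0.
Iteration 1: join on id=6 -> alpha (id 6, parent_id=2, lvl 1).
Iteration 2: join on id=2 -> zeta (id 2, parent_id=1, lvl 2).
Iteration 3: join on id=1 -> delta (id 1, parent_id=NULL, lvl 3).
Iteration 4: parent_id is NULL; no match; recursion stops.
lvl values: 0, 1, 2, 3; the maximum is 3.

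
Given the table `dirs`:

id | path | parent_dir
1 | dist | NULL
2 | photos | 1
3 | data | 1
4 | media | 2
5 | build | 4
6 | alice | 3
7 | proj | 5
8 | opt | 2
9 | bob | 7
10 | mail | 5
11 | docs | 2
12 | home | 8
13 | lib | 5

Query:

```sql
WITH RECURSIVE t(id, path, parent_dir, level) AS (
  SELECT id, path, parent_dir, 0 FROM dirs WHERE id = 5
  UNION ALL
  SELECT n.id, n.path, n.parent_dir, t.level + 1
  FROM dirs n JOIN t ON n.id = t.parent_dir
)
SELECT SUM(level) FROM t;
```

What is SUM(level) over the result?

6

Base: id=5 (build), parent_dir=4, level 0.
Iteration 1: join on id=4 -> media (id 4, parent_dir=2, level 1).
Iteration 2: join on id=2 -> photos (id 2, parent_dir=1, level 2).
Iteration 3: join on id=1 -> dist (id 1, parent_dir=NULL, level 3).
Iteration 4: parent_dir is NULL; no match; recursion stops.
SUM(level) = 0 + 1 + 2 + 3 = 6.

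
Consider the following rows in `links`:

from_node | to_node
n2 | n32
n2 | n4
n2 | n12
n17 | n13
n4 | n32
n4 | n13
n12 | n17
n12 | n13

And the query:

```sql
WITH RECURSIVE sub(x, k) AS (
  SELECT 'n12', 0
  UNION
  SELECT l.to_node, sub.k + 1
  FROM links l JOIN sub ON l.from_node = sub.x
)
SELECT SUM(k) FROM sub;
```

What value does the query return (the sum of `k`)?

4

Base: (n12, k=0).
Iteration 1: edges from {n12} -> (n13, k=1), (n17, k=1).
Iteration 2: edges from {n13,n17} -> (n13, k=2).
Iteration 3: no outgoing edges from {n13}; recursion stops.
SUM(k) = 0 + 1 + 1 + 2 = 4.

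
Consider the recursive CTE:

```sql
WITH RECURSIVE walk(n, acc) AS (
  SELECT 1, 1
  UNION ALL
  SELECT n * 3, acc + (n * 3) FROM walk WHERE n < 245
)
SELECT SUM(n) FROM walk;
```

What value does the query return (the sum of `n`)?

1093

Base: n=1, acc=1.
Iteration 1: 1 < 245 holds -> n = 1 * 3 = 3, acc = 1 + 3 = 4.
Iteration 2: 3 < 245 holds -> n = 3 * 3 = 9, acc = 4 + 9 = 13.
Iteration 3: 9 < 245 holds -> n = 9 * 3 = 27, acc = 13 + 27 = 40.
Iteration 4: 27 < 245 holds -> n = 27 * 3 = 81, acc = 40 + 81 = 121.
Iteration 5: 81 < 245 holds -> n = 81 * 3 = 243, acc = 121 + 243 = 364.
Iteration 6: 243 < 245 holds -> n = 243 * 3 = 729, acc = 364 + 729 = 1093.
Iteration 7: 729 < 245 fails; recursion stops.
SUM(n) = 1 + 3 + 9 + 27 + 81 + 243 + 729 = 1093.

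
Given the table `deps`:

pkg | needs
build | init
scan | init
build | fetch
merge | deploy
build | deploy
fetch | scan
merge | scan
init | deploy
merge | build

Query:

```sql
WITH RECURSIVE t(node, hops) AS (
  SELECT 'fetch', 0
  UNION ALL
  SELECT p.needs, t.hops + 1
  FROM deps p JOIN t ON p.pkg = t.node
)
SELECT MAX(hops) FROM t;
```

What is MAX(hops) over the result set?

Base: (fetch, hops=0).
Iteration 1: edges from {fetch} -> (scan, hops=1).
Iteration 2: edges from {scan} -> (init, hops=2).
Iteration 3: edges from {init} -> (deploy, hops=3).
Iteration 4: no outgoing edges from {deploy}; recursion stops.
hops values: 0, 1, 2, 3; the maximum is 3.

3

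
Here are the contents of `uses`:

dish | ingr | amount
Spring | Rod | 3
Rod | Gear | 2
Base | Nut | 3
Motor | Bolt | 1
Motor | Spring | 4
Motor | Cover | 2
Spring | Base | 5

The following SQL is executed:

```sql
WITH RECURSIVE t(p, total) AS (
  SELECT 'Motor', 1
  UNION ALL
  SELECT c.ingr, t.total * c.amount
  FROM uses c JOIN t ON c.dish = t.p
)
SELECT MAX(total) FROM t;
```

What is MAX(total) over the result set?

60

Base: (Motor, total=1).
Iteration 1: components of {Motor} -> Bolt = 1*1 = 1, Cover = 1*2 = 2, Spring = 1*4 = 4.
Iteration 2: components of {Bolt,Cover,Spring} -> Base = 4*5 = 20, Rod = 4*3 = 12.
Iteration 3: components of {Base,Rod} -> Gear = 12*2 = 24, Nut = 20*3 = 60.
Iteration 4: no further components; recursion stops.
total values: 1, 1, 4, 2, 12, 20, 24, 60; the maximum is 60.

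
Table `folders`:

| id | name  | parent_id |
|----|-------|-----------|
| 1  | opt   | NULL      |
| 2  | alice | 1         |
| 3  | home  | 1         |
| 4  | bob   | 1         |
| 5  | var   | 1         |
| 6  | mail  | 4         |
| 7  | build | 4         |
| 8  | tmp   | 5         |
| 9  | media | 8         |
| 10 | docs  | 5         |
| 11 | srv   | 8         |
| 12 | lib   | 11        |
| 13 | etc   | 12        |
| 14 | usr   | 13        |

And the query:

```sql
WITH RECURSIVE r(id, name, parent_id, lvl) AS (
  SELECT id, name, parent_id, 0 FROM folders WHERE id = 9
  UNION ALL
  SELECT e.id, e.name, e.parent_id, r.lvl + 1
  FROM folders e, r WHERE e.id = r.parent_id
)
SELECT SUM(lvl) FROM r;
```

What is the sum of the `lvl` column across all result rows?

6

Base: id=9 (media), parent_id=8, lvl 0.
Iteration 1: join on id=8 -> tmp (id 8, parent_id=5, lvl 1).
Iteration 2: join on id=5 -> var (id 5, parent_id=1, lvl 2).
Iteration 3: join on id=1 -> opt (id 1, parent_id=NULL, lvl 3).
Iteration 4: parent_id is NULL; no match; recursion stops.
SUM(lvl) = 0 + 1 + 2 + 3 = 6.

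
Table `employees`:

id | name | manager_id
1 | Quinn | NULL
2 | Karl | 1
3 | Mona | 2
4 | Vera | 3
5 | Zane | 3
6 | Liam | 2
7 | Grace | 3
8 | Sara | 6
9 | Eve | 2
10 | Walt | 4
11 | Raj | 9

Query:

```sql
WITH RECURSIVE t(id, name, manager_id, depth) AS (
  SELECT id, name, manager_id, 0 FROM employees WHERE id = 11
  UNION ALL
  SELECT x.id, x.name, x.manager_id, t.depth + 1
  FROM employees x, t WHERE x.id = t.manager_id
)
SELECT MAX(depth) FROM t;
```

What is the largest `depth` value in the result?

Base: id=11 (Raj), manager_id=9, depth 0.
Iteration 1: join on id=9 -> Eve (id 9, manager_id=2, depth 1).
Iteration 2: join on id=2 -> Karl (id 2, manager_id=1, depth 2).
Iteration 3: join on id=1 -> Quinn (id 1, manager_id=NULL, depth 3).
Iteration 4: manager_id is NULL; no match; recursion stops.
depth values: 0, 1, 2, 3; the maximum is 3.

3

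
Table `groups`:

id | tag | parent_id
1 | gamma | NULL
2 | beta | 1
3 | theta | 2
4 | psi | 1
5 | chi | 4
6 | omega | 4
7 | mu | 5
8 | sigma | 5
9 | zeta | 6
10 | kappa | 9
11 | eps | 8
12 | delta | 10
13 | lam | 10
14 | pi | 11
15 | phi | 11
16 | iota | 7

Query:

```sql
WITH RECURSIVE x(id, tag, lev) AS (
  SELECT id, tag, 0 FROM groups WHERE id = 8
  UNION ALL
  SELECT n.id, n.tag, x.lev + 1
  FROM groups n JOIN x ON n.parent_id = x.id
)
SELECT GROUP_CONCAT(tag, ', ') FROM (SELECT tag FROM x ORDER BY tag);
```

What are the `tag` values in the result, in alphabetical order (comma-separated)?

eps, phi, pi, sigma

Base: id=8 (sigma) at lev 0.
Iteration 1: rows with parent_id in {8} -> eps (id 11, lev 1).
Iteration 2: rows with parent_id in {11} -> pi (id 14, lev 2), phi (id 15, lev 2).
Iteration 3: no rows with parent_id in {14,15}; recursion stops.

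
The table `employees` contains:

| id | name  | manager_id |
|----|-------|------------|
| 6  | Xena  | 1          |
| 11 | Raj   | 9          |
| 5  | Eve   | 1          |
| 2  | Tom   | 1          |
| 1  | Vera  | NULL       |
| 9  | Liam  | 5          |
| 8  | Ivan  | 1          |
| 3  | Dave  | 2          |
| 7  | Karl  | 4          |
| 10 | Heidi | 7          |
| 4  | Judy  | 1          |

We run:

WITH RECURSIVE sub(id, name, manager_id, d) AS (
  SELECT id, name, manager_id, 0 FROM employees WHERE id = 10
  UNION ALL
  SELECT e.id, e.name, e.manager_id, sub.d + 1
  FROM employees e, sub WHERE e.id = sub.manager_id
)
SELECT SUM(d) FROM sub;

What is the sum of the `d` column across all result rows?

Base: id=10 (Heidi), manager_id=7, d 0.
Iteration 1: join on id=7 -> Karl (id 7, manager_id=4, d 1).
Iteration 2: join on id=4 -> Judy (id 4, manager_id=1, d 2).
Iteration 3: join on id=1 -> Vera (id 1, manager_id=NULL, d 3).
Iteration 4: manager_id is NULL; no match; recursion stops.
SUM(d) = 0 + 1 + 2 + 3 = 6.

6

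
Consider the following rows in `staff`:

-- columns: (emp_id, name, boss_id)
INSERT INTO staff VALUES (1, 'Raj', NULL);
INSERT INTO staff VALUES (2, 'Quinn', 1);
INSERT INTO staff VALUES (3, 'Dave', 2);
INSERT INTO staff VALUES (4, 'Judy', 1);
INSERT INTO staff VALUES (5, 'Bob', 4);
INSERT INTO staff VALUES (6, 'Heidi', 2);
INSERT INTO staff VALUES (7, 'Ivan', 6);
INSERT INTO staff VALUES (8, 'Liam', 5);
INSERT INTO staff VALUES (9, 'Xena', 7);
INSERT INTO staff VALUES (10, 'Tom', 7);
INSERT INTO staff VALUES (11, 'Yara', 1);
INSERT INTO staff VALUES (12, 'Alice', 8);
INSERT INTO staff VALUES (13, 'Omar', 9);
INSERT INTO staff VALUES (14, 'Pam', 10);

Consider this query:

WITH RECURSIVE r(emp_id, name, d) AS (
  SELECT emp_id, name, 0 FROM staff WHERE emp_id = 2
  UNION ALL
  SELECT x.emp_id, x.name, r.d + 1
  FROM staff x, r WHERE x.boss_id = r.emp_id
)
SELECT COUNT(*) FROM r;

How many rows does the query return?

Base: emp_id=2 (Quinn) at d 0.
Iteration 1: rows with boss_id in {2} -> Dave (id 3, d 1), Heidi (id 6, d 1).
Iteration 2: rows with boss_id in {3,6} -> Ivan (id 7, d 2).
Iteration 3: rows with boss_id in {7} -> Xena (id 9, d 3), Tom (id 10, d 3).
Iteration 4: rows with boss_id in {9,10} -> Omar (id 13, d 4), Pam (id 14, d 4).
Iteration 5: no rows with boss_id in {13,14}; recursion stops.
Total rows emitted: 8.

8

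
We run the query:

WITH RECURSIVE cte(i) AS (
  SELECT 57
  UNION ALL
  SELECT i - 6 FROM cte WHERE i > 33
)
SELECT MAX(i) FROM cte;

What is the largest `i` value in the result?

57

Base: i=57.
Iteration 1: 57 > 33 holds -> i = 57 - 6 = 51.
Iteration 2: 51 > 33 holds -> i = 51 - 6 = 45.
Iteration 3: 45 > 33 holds -> i = 45 - 6 = 39.
Iteration 4: 39 > 33 holds -> i = 39 - 6 = 33.
Iteration 5: 33 > 33 fails; recursion stops.
i values: 57, 51, 45, 39, 33; the maximum is 57.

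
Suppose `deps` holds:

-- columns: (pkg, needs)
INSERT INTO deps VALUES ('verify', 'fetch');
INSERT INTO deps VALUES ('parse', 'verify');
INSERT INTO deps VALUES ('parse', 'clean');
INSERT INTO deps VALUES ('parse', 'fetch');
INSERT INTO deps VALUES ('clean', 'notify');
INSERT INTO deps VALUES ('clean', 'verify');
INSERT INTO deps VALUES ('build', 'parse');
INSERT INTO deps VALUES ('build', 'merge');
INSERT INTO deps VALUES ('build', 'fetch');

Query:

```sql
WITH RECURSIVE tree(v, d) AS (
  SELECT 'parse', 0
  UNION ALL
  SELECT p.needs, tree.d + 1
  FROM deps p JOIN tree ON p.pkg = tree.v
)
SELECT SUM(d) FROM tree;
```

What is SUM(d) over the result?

12

Base: (parse, d=0).
Iteration 1: edges from {parse} -> (clean, d=1), (fetch, d=1), (verify, d=1).
Iteration 2: edges from {clean,fetch,verify} -> (fetch, d=2), (notify, d=2), (verify, d=2).
Iteration 3: edges from {fetch,notify,verify} -> (fetch, d=3).
Iteration 4: no outgoing edges from {fetch}; recursion stops.
SUM(d) = 0 + 1 + 1 + 1 + 2 + 2 + 2 + 3 = 12.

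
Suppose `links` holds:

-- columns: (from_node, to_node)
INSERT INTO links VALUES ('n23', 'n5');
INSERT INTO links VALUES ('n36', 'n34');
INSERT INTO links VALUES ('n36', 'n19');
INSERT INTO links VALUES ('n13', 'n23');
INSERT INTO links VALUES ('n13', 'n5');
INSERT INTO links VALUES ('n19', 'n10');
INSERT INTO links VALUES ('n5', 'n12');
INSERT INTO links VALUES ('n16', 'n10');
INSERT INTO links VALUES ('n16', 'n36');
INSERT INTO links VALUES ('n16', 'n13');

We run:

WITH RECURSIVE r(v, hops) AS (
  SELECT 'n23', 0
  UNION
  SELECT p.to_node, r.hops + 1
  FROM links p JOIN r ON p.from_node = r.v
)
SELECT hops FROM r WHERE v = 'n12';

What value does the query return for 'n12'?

Base: (n23, hops=0).
Iteration 1: edges from {n23} -> (n5, hops=1).
Iteration 2: edges from {n5} -> (n12, hops=2).
Iteration 3: no outgoing edges from {n12}; recursion stops.

2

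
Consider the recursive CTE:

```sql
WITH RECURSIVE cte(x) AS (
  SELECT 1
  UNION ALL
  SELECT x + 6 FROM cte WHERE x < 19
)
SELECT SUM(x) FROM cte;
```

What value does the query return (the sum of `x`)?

Base: x=1.
Iteration 1: 1 < 19 holds -> x = 1 + 6 = 7.
Iteration 2: 7 < 19 holds -> x = 7 + 6 = 13.
Iteration 3: 13 < 19 holds -> x = 13 + 6 = 19.
Iteration 4: 19 < 19 fails; recursion stops.
SUM(x) = 1 + 7 + 13 + 19 = 40.

40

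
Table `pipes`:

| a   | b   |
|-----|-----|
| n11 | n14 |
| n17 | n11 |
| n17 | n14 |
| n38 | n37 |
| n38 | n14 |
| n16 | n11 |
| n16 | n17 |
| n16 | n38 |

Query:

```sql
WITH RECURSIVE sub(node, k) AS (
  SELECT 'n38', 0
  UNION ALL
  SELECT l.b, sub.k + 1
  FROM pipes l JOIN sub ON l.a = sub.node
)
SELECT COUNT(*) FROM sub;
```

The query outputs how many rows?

3

Base: (n38, k=0).
Iteration 1: edges from {n38} -> (n14, k=1), (n37, k=1).
Iteration 2: no outgoing edges from {n14,n37}; recursion stops.
Total rows emitted: 3.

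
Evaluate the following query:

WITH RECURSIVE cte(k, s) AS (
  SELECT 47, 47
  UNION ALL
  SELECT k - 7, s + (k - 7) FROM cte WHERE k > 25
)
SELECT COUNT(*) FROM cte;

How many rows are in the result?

Base: k=47, s=47.
Iteration 1: 47 > 25 holds -> k = 47 - 7 = 40, s = 47 + 40 = 87.
Iteration 2: 40 > 25 holds -> k = 40 - 7 = 33, s = 87 + 33 = 120.
Iteration 3: 33 > 25 holds -> k = 33 - 7 = 26, s = 120 + 26 = 146.
Iteration 4: 26 > 25 holds -> k = 26 - 7 = 19, s = 146 + 19 = 165.
Iteration 5: 19 > 25 fails; recursion stops.
Total rows emitted: 5.

5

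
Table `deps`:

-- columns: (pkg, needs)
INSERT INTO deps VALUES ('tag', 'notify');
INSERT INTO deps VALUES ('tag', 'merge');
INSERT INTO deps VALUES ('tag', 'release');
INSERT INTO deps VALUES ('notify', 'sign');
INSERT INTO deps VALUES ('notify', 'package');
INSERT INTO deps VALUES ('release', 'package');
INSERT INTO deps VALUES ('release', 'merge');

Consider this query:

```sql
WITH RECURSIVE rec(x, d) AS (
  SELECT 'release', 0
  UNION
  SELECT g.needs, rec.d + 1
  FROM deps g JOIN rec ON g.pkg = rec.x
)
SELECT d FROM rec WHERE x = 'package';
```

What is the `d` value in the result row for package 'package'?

1

Base: (release, d=0).
Iteration 1: edges from {release} -> (merge, d=1), (package, d=1).
Iteration 2: no outgoing edges from {merge,package}; recursion stops.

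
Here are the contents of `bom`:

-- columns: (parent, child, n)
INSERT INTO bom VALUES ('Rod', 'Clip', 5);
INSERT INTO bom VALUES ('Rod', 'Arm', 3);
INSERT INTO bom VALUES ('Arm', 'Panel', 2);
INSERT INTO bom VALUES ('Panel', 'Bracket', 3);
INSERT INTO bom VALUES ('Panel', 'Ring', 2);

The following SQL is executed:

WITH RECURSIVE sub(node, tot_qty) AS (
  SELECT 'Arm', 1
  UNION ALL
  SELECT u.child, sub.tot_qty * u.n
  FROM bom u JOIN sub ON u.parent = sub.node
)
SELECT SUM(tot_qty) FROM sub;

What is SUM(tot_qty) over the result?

Base: (Arm, tot_qty=1).
Iteration 1: components of {Arm} -> Panel = 1*2 = 2.
Iteration 2: components of {Panel} -> Bracket = 2*3 = 6, Ring = 2*2 = 4.
Iteration 3: no further components; recursion stops.
SUM(tot_qty) = 1 + 2 + 6 + 4 = 13.

13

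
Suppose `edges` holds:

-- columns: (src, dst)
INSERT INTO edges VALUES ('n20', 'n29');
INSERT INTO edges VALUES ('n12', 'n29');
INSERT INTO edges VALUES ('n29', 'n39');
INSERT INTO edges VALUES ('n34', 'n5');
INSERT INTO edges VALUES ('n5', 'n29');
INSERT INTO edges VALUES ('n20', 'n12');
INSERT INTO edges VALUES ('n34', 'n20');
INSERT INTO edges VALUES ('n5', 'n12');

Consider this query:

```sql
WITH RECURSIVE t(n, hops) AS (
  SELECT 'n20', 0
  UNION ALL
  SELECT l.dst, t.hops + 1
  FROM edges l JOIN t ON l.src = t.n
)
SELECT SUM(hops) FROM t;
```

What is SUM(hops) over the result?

Base: (n20, hops=0).
Iteration 1: edges from {n20} -> (n12, hops=1), (n29, hops=1).
Iteration 2: edges from {n12,n29} -> (n29, hops=2), (n39, hops=2).
Iteration 3: edges from {n29,n39} -> (n39, hops=3).
Iteration 4: no outgoing edges from {n39}; recursion stops.
SUM(hops) = 0 + 1 + 1 + 2 + 2 + 3 = 9.

9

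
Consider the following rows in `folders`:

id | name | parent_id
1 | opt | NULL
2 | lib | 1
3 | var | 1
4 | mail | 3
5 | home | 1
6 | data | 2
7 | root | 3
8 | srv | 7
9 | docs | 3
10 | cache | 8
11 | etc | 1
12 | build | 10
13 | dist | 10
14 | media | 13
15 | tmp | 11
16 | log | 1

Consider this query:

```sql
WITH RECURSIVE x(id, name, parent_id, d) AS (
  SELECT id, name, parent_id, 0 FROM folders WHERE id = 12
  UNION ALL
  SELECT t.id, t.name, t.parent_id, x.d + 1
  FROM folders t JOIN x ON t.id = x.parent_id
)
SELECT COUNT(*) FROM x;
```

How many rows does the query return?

Base: id=12 (build), parent_id=10, d 0.
Iteration 1: join on id=10 -> cache (id 10, parent_id=8, d 1).
Iteration 2: join on id=8 -> srv (id 8, parent_id=7, d 2).
Iteration 3: join on id=7 -> root (id 7, parent_id=3, d 3).
Iteration 4: join on id=3 -> var (id 3, parent_id=1, d 4).
Iteration 5: join on id=1 -> opt (id 1, parent_id=NULL, d 5).
Iteration 6: parent_id is NULL; no match; recursion stops.
Total rows emitted: 6.

6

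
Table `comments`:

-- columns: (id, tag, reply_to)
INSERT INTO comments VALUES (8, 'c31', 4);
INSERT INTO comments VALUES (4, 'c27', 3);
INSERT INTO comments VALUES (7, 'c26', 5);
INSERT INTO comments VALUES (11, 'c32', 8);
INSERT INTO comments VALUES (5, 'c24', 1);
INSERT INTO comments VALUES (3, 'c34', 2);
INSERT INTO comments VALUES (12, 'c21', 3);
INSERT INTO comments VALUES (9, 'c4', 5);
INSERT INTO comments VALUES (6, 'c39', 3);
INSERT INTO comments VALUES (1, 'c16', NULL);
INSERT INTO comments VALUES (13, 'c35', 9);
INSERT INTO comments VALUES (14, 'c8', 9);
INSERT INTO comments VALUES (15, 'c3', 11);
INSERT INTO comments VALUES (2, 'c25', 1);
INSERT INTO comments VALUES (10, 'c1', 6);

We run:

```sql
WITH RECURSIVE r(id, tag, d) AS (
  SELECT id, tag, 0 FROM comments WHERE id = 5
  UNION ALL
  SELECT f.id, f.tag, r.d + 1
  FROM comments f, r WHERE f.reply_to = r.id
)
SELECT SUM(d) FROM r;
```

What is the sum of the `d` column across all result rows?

Base: id=5 (c24) at d 0.
Iteration 1: rows with reply_to in {5} -> c26 (id 7, d 1), c4 (id 9, d 1).
Iteration 2: rows with reply_to in {7,9} -> c35 (id 13, d 2), c8 (id 14, d 2).
Iteration 3: no rows with reply_to in {13,14}; recursion stops.
SUM(d) = 0 + 1 + 1 + 2 + 2 = 6.

6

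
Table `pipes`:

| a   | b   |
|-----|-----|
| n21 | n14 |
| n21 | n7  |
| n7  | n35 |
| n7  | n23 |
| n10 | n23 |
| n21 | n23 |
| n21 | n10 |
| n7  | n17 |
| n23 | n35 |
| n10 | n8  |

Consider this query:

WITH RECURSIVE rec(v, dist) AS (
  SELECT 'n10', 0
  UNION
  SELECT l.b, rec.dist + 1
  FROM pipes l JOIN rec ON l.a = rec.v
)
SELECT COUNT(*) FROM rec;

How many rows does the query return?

Base: (n10, dist=0).
Iteration 1: edges from {n10} -> (n23, dist=1), (n8, dist=1).
Iteration 2: edges from {n23,n8} -> (n35, dist=2).
Iteration 3: no outgoing edges from {n35}; recursion stops.
Total rows emitted: 4.

4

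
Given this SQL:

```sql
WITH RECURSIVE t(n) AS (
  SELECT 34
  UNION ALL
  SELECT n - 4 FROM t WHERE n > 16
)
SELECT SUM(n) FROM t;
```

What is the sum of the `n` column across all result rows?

144

Base: n=34.
Iteration 1: 34 > 16 holds -> n = 34 - 4 = 30.
Iteration 2: 30 > 16 holds -> n = 30 - 4 = 26.
Iteration 3: 26 > 16 holds -> n = 26 - 4 = 22.
Iteration 4: 22 > 16 holds -> n = 22 - 4 = 18.
Iteration 5: 18 > 16 holds -> n = 18 - 4 = 14.
Iteration 6: 14 > 16 fails; recursion stops.
SUM(n) = 34 + 30 + 26 + 22 + 18 + 14 = 144.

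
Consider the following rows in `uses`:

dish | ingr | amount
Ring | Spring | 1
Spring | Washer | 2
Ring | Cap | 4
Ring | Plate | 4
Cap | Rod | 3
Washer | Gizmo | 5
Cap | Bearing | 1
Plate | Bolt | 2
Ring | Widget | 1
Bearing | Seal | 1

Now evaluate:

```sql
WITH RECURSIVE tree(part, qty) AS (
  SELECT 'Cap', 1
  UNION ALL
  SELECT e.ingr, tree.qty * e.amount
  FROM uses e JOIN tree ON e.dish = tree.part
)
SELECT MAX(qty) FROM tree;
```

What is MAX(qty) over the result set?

Base: (Cap, qty=1).
Iteration 1: components of {Cap} -> Bearing = 1*1 = 1, Rod = 1*3 = 3.
Iteration 2: components of {Bearing,Rod} -> Seal = 1*1 = 1.
Iteration 3: no further components; recursion stops.
qty values: 1, 3, 1, 1; the maximum is 3.

3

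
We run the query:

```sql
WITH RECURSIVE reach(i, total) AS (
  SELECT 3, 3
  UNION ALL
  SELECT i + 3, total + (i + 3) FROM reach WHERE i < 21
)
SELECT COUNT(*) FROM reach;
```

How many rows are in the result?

7

Base: i=3, total=3.
Iteration 1: 3 < 21 holds -> i = 3 + 3 = 6, total = 3 + 6 = 9.
Iteration 2: 6 < 21 holds -> i = 6 + 3 = 9, total = 9 + 9 = 18.
Iteration 3: 9 < 21 holds -> i = 9 + 3 = 12, total = 18 + 12 = 30.
Iteration 4: 12 < 21 holds -> i = 12 + 3 = 15, total = 30 + 15 = 45.
Iteration 5: 15 < 21 holds -> i = 15 + 3 = 18, total = 45 + 18 = 63.
Iteration 6: 18 < 21 holds -> i = 18 + 3 = 21, total = 63 + 21 = 84.
Iteration 7: 21 < 21 fails; recursion stops.
Total rows emitted: 7.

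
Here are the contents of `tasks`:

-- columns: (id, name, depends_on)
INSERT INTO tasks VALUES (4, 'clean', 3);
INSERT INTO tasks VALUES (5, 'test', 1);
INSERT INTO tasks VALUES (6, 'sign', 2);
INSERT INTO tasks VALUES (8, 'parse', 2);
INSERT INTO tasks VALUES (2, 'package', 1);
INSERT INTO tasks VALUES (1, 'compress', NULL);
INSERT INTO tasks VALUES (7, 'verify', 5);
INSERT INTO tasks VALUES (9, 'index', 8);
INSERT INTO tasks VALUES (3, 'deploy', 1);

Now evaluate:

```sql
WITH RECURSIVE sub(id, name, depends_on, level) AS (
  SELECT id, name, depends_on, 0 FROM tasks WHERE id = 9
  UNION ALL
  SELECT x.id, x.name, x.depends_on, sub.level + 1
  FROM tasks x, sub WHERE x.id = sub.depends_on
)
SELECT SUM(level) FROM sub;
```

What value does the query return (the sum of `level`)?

Base: id=9 (index), depends_on=8, level 0.
Iteration 1: join on id=8 -> parse (id 8, depends_on=2, level 1).
Iteration 2: join on id=2 -> package (id 2, depends_on=1, level 2).
Iteration 3: join on id=1 -> compress (id 1, depends_on=NULL, level 3).
Iteration 4: depends_on is NULL; no match; recursion stops.
SUM(level) = 0 + 1 + 2 + 3 = 6.

6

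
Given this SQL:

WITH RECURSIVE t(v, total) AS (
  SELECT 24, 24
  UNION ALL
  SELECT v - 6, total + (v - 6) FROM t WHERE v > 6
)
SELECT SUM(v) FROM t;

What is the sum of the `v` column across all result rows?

Base: v=24, total=24.
Iteration 1: 24 > 6 holds -> v = 24 - 6 = 18, total = 24 + 18 = 42.
Iteration 2: 18 > 6 holds -> v = 18 - 6 = 12, total = 42 + 12 = 54.
Iteration 3: 12 > 6 holds -> v = 12 - 6 = 6, total = 54 + 6 = 60.
Iteration 4: 6 > 6 fails; recursion stops.
SUM(v) = 24 + 18 + 12 + 6 = 60.

60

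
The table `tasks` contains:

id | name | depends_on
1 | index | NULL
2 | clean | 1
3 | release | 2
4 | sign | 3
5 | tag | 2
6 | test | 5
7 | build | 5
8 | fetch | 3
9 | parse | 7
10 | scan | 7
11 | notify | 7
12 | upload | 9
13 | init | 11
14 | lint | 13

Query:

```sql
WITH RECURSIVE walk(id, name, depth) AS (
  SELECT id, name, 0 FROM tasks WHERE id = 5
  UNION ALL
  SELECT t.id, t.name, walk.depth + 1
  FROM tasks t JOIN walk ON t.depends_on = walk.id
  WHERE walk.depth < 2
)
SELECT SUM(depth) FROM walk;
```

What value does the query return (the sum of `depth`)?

8

Base: id=5 (tag) at depth 0.
Iteration 1: rows with depends_on in {5} -> test (id 6, depth 1), build (id 7, depth 1).
Iteration 2: rows with depends_on in {6,7} -> parse (id 9, depth 2), scan (id 10, depth 2), notify (id 11, depth 2).
Iteration 3: depth < 2 fails for all current rows; recursion stops.
SUM(depth) = 0 + 1 + 1 + 2 + 2 + 2 = 8.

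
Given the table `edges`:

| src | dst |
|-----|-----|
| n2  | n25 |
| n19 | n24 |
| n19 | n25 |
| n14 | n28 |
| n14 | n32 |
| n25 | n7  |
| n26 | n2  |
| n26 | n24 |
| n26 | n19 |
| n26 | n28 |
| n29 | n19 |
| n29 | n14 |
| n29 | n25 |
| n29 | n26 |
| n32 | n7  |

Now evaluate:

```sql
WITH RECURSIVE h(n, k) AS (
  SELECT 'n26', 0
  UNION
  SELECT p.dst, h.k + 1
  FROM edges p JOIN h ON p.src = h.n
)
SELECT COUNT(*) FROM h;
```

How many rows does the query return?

Base: (n26, k=0).
Iteration 1: edges from {n26} -> (n19, k=1), (n2, k=1), (n24, k=1), (n28, k=1).
Iteration 2: edges from {n19,n2,n24,n28} -> (n24, k=2), (n25, k=2). [UNION drops 1 duplicate row(s)]
Iteration 3: edges from {n24,n25} -> (n7, k=3).
Iteration 4: no outgoing edges from {n7}; recursion stops.
Total rows emitted: 8.

8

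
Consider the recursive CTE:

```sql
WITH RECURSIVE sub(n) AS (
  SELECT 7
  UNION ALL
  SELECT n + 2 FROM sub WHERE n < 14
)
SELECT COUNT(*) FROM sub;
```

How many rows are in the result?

Base: n=7.
Iteration 1: 7 < 14 holds -> n = 7 + 2 = 9.
Iteration 2: 9 < 14 holds -> n = 9 + 2 = 11.
Iteration 3: 11 < 14 holds -> n = 11 + 2 = 13.
Iteration 4: 13 < 14 holds -> n = 13 + 2 = 15.
Iteration 5: 15 < 14 fails; recursion stops.
Total rows emitted: 5.

5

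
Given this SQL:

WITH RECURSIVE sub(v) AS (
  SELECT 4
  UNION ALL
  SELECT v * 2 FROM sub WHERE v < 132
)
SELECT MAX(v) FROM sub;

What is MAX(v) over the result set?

Base: v=4.
Iteration 1: 4 < 132 holds -> v = 4 * 2 = 8.
Iteration 2: 8 < 132 holds -> v = 8 * 2 = 16.
Iteration 3: 16 < 132 holds -> v = 16 * 2 = 32.
Iteration 4: 32 < 132 holds -> v = 32 * 2 = 64.
Iteration 5: 64 < 132 holds -> v = 64 * 2 = 128.
Iteration 6: 128 < 132 holds -> v = 128 * 2 = 256.
Iteration 7: 256 < 132 fails; recursion stops.
v values: 4, 8, 16, 32, 64, 128, 256; the maximum is 256.

256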